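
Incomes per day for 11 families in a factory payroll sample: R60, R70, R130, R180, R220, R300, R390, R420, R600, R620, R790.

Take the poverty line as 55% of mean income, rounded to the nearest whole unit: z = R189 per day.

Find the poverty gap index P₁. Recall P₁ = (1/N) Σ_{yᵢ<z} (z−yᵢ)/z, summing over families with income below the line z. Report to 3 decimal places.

0.152

Below z: R60, R70, R130, R180 (q = 4 of N = 11).
Gap ratios (z−y)/z: (189−60)/189 = 0.6825; (189−70)/189 = 0.6296; (189−130)/189 = 0.3122; (189−180)/189 = 0.0476.
Σ = 1.671958. Dividing by the full population N = 11 gives P₁ = 0.152.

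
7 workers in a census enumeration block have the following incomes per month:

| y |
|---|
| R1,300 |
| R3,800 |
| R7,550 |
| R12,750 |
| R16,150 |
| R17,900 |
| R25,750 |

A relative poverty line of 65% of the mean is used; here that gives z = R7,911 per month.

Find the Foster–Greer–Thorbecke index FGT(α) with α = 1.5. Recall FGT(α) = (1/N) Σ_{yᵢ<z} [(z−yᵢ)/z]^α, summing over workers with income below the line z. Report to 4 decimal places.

0.1640

Below the line: R1,300, R3,800, R7,550 (q = 3 of N = 7).
Shortfall ratios: (7911−1300)/7911 = 0.8357; (7911−3800)/7911 = 0.5197; (7911−7550)/7911 = 0.0456.
Raised to α = 1.5: 0.76393; 0.37461; 0.00975.
Sum = 1.148284; FGT(1.5) = 1.148284 / 7 = 0.1640.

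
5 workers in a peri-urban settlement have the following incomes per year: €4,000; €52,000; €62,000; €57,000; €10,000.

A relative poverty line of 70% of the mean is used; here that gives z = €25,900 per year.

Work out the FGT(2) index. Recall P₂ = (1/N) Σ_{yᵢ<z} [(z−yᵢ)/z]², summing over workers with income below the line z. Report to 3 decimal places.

0.218

Below the line: €4,000, €10,000 (q = 2 of N = 5).
Shortfall ratios: (25900−4000)/25900 = 0.8456; (25900−10000)/25900 = 0.6139.
Squared: 0.7150; 0.3769.
Sum = 1.091844; P₂ = 1.091844 / 5 = 0.218.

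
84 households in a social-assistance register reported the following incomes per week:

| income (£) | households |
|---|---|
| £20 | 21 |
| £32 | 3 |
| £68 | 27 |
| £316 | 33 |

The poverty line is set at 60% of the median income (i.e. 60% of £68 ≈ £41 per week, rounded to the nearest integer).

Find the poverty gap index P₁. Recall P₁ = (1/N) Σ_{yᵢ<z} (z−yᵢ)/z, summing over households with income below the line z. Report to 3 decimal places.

0.136

Incomes under z: 21×£20, 3×£32 (q = 24 of N = 84).
Normalized shortfalls: (41−20)/41 = 0.5122 (×21); (41−32)/41 = 0.2195 (×3).
Sum of shortfalls = 11.414634; P₁ averages over all N: 11.414634 / 84 = 0.136.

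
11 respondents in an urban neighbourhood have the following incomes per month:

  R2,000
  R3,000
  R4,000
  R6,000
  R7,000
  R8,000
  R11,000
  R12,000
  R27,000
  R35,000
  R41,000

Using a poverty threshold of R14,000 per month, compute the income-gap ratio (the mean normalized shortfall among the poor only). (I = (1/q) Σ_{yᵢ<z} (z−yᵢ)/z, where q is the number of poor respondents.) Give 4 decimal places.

0.5268

Below z: R2,000, R3,000, R4,000, R6,000, R7,000, R8,000, R11,000, R12,000 (q = 8 of N = 11).
Relative gaps: 0.8571, 0.7857, 0.7143, 0.5714, 0.5000, 0.4286, 0.2143, 0.1429; sum = 4.214286.
I averages over the q = 8 poor units only: 4.214286 / 8 = 0.5268.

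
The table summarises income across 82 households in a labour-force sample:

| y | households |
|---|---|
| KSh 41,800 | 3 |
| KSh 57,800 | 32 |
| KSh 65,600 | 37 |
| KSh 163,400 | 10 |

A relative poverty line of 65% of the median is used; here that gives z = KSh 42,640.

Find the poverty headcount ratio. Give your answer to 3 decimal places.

0.037

3 of the 82 households have income below KSh 42,640.
H = 3/82 = 0.037.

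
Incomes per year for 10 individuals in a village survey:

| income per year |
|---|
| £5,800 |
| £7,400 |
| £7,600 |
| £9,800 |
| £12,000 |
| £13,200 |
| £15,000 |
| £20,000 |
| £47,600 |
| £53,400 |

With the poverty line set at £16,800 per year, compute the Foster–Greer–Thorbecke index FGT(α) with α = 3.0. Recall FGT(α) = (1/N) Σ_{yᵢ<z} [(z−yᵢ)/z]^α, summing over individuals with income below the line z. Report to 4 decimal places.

Below the line: £5,800, £7,400, £7,600, £9,800, £12,000, £13,200, £15,000 (q = 7 of N = 10).
Gap ratios (z−y)/z: (16800−5800)/16800 = 0.6548; (16800−7400)/16800 = 0.5595; (16800−7600)/16800 = 0.5476; (16800−9800)/16800 = 0.4167; (16800−12000)/16800 = 0.2857; (16800−13200)/16800 = 0.2143; (16800−15000)/16800 = 0.1071.
Raised to α = 3.0: 0.28071; 0.17517; 0.16422; 0.07234; 0.02332; 0.00984; 0.00123.
Sum = 0.726828; FGT(3.0) = 0.726828 / 10 = 0.0727.

0.0727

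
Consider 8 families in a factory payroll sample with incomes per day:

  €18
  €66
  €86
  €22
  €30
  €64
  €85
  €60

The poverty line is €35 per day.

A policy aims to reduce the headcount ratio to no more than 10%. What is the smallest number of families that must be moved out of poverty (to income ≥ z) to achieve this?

3

Currently q = 3 of N = 8 are below the line (H = 0.375).
A headcount ratio of at most 10% allows at most ⌊0.10 × 8⌋ = 0 poor families.
So at least 3 − 0 = 3 must be lifted.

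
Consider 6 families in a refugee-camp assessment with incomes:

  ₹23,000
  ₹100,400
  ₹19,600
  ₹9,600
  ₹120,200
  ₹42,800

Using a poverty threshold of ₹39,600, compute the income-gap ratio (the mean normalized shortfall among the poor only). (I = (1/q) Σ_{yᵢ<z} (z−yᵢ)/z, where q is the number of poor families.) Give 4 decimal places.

0.5606

Poor units: ₹9,600, ₹19,600, ₹23,000 (q = 3 of N = 6).
Relative gaps: 0.7576, 0.5051, 0.4192; sum = 1.681818.
I averages over the q = 3 poor units only: 1.681818 / 3 = 0.5606.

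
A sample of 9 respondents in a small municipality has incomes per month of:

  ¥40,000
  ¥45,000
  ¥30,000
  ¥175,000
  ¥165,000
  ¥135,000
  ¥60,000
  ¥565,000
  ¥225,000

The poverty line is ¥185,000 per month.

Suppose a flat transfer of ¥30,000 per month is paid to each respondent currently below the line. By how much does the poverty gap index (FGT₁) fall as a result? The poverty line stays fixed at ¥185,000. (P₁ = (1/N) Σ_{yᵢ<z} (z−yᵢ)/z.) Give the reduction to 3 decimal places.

Before: below the line — ¥30,000, ¥40,000, ¥45,000, ¥60,000, ¥135,000, ¥165,000, ¥175,000; poverty gap index (FGT₁) = 0.38739.
After the ¥30,000 transfer: below the line — ¥60,000, ¥70,000, ¥75,000, ¥90,000, ¥165,000; poverty gap index (FGT₁) = 0.27928.
Reduction = 0.38739 − 0.27928 = 0.108.

0.108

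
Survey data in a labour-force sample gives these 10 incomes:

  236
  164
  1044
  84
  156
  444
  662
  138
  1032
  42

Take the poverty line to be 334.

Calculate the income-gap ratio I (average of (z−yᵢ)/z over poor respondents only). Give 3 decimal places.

0.591

Incomes under z: 42, 84, 138, 156, 164, 236 (q = 6 of N = 10).
Shortfall ratios (z−y)/z: 0.8743, 0.7485, 0.5868, 0.5329, 0.5090, 0.2934; sum = 3.544910.
The income-gap ratio divides by q (the poor only): 3.544910 / 6 = 0.591.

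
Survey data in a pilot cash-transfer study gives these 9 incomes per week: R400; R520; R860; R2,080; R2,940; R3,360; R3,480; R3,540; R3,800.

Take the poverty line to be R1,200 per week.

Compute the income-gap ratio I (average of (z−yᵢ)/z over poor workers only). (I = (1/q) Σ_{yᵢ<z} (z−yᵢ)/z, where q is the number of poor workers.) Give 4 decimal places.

0.5056

Below the line: R400, R520, R860 (q = 3 of N = 9).
Relative gaps: 0.6667, 0.5667, 0.2833; sum = 1.516667.
The income-gap ratio divides by q (the poor only): 1.516667 / 3 = 0.5056.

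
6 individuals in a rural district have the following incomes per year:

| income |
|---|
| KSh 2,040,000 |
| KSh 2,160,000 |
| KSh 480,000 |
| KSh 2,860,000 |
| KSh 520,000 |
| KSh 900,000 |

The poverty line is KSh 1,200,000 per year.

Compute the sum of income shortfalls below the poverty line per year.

KSh 1,700,000

Below the line: KSh 480,000, KSh 520,000, KSh 900,000 (q = 3 of N = 6).
Individual gaps: 1200000−480000 = 720000; 1200000−520000 = 680000; 1200000−900000 = 300000.
Aggregate gap = KSh 1,700,000.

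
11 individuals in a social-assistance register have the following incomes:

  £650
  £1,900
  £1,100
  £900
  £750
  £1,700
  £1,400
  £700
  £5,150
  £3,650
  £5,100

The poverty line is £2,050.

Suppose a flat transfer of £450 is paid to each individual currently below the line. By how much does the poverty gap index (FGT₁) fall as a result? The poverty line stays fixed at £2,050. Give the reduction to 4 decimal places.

Before: below the line — £650, £700, £750, £900, £1,100, £1,400, £1,700, £1,900; poverty gap index (FGT₁) = 0.323725.
After the £450 transfer: below the line — £1,100, £1,150, £1,200, £1,350, £1,550, £1,850; poverty gap index (FGT₁) = 0.181818.
Reduction = 0.323725 − 0.181818 = 0.1419.

0.1419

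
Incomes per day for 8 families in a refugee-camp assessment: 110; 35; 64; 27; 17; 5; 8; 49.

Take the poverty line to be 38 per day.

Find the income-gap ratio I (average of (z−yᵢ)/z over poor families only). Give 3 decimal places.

0.516

Below z: 5, 8, 17, 27, 35 (q = 5 of N = 8).
Relative gaps: 0.8684, 0.7895, 0.5526, 0.2895, 0.0789; sum = 2.578947.
The income-gap ratio divides by q (the poor only): 2.578947 / 5 = 0.516.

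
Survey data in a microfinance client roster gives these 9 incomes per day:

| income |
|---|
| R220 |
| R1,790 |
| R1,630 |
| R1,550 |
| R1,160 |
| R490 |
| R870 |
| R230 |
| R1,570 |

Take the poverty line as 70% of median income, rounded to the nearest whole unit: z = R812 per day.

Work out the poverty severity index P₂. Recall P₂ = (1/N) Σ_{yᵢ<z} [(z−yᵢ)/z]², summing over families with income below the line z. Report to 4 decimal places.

0.1336

Poor units: R220, R230, R490 (q = 3 of N = 9).
Shortfall ratios: (812−220)/812 = 0.7291; (812−230)/812 = 0.7167; (812−490)/812 = 0.3966.
Squared: 0.5315; 0.5137; 0.1573.
Sum = 1.202516; P₂ = 1.202516 / 9 = 0.1336.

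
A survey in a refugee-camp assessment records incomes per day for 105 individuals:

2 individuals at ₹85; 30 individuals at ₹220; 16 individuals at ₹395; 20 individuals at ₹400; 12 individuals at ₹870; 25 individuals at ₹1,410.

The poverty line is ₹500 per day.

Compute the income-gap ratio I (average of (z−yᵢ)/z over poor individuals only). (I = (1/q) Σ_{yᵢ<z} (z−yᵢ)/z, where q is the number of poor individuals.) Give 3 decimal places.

Below z: 2×₹85, 30×₹220, 16×₹395, 20×₹400 (q = 68 of N = 105).
Relative gaps: 0.8300 (×2), 0.5600 (×30), 0.2100 (×16), 0.2000 (×20); sum = 25.820000.
The income-gap ratio divides by q (the poor only): 25.820000 / 68 = 0.380.

0.380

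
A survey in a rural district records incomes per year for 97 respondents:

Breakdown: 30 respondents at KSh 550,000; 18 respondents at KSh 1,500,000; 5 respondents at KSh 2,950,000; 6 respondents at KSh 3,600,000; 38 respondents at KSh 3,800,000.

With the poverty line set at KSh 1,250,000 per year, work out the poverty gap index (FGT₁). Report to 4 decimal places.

Poor units: 30×KSh 550,000 (q = 30 of N = 97).
Normalized shortfalls: (1250000−550000)/1250000 = 0.5600 (×30).
Sum of shortfalls = 16.800000; P₁ averages over all N: 16.800000 / 97 = 0.1732.

0.1732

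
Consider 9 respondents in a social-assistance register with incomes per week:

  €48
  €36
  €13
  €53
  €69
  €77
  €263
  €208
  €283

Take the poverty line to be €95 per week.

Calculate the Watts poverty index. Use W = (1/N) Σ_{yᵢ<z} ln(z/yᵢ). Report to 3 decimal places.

Incomes under z: €13, €36, €48, €53, €69, €77 (q = 6 of N = 9).
Log shortfalls: ln(95/13) = 1.9889; ln(95/36) = 0.9704; ln(95/48) = 0.6827; ln(95/53) = 0.5836; ln(95/69) = 0.3198; ln(95/77) = 0.2101.
W = 4.755388 / 9 = 0.528.

0.528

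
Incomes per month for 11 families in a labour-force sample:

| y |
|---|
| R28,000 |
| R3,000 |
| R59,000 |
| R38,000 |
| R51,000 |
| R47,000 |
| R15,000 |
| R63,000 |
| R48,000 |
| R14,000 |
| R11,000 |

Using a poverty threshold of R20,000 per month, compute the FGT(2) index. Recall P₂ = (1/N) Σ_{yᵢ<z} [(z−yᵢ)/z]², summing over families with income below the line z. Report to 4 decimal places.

0.0980

Below z: R3,000, R11,000, R14,000, R15,000 (q = 4 of N = 11).
Gap ratios (z−y)/z: (20000−3000)/20000 = 0.8500; (20000−11000)/20000 = 0.4500; (20000−14000)/20000 = 0.3000; (20000−15000)/20000 = 0.2500.
Squared: 0.7225; 0.2025; 0.0900; 0.0625.
Sum = 1.077500; P₂ = 1.077500 / 11 = 0.0980.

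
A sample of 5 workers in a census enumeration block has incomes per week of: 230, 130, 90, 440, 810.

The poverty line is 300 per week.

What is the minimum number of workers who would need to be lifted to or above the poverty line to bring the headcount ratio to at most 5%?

3 of the 5 workers are poor, so H = 3/5 = 0.600.
A headcount ratio of at most 5% allows at most ⌊0.05 × 5⌋ = 0 poor workers.
So at least 3 − 0 = 3 must be lifted.

3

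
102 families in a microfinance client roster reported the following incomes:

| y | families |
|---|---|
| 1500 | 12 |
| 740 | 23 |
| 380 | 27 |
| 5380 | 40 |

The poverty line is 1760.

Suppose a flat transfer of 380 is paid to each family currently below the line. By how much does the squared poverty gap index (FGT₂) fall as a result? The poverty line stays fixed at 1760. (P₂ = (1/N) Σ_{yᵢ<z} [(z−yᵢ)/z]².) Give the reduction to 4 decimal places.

0.1258

Before: below the line — 27×380, 23×740, 12×1500; squared poverty gap index (FGT₂) = 0.241044.
After the 380 transfer: below the line — 27×760, 23×1120; squared poverty gap index (FGT₂) = 0.115272.
Reduction = 0.241044 − 0.115272 = 0.1258.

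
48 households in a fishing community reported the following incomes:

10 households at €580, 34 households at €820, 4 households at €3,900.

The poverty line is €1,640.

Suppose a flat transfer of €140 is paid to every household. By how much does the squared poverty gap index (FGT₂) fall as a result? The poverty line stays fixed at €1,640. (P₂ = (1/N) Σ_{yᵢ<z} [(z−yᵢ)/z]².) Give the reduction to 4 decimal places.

Before: below the line — 10×€580, 34×€820; squared poverty gap index (FGT₂) = 0.264116.
After the €140 transfer: below the line — 10×€720, 34×€960; squared poverty gap index (FGT₂) = 0.187339.
Reduction = 0.264116 − 0.187339 = 0.0768.

0.0768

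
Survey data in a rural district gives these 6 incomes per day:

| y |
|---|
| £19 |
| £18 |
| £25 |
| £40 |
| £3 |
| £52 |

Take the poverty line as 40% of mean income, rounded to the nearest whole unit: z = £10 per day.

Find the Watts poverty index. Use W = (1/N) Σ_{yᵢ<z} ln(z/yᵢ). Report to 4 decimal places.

Below the line: £3 (q = 1 of N = 6).
Log shortfalls: ln(10/3) = 1.2040.
W = 1.203973 / 6 = 0.2007.

0.2007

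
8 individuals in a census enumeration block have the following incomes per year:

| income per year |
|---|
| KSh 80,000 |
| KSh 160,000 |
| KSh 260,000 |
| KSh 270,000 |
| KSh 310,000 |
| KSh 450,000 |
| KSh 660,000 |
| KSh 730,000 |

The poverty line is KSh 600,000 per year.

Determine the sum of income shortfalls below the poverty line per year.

KSh 2,070,000

Below z: KSh 80,000, KSh 160,000, KSh 260,000, KSh 270,000, KSh 310,000, KSh 450,000 (q = 6 of N = 8).
Individual gaps: 600000−80000 = 520000; 600000−160000 = 440000; 600000−260000 = 340000; 600000−270000 = 330000; 600000−310000 = 290000; 600000−450000 = 150000.
Aggregate gap = KSh 2,070,000.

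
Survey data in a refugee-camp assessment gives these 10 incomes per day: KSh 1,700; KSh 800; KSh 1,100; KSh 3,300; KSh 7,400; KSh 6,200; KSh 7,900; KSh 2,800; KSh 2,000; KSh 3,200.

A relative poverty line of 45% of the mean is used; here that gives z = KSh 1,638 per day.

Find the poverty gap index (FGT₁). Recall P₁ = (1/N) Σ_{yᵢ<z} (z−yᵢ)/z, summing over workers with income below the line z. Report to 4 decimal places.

0.0840

Below z: KSh 800, KSh 1,100 (q = 2 of N = 10).
Shortfall ratios: (1638−800)/1638 = 0.5116; (1638−1100)/1638 = 0.3284.
Σ = 0.840049. Dividing by the full population N = 10 gives P₁ = 0.0840.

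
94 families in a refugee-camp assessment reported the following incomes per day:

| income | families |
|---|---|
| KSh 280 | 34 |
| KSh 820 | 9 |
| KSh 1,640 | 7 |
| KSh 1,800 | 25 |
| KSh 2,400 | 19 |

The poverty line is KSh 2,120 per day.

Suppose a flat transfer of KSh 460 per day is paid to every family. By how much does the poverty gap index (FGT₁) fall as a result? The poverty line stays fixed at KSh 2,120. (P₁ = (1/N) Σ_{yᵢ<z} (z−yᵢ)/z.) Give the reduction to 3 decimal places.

0.156

Before: below the line — 34×KSh 280, 9×KSh 820, 7×KSh 1,640, 25×KSh 1,800; poverty gap index (FGT₁) = 0.42965.
After the KSh 460 transfer: below the line — 34×KSh 740, 9×KSh 1,280, 7×KSh 2,100; poverty gap index (FGT₁) = 0.27409.
Reduction = 0.42965 − 0.27409 = 0.156.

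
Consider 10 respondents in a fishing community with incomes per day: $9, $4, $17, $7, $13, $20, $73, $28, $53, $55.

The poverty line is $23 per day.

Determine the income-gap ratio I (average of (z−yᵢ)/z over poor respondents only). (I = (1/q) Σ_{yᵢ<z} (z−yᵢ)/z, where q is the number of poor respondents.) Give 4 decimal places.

Below the line: $4, $7, $9, $13, $17, $20 (q = 6 of N = 10).
Relative gaps: 0.8261, 0.6957, 0.6087, 0.4348, 0.2609, 0.1304; sum = 2.956522.
The income-gap ratio divides by q (the poor only): 2.956522 / 6 = 0.4928.

0.4928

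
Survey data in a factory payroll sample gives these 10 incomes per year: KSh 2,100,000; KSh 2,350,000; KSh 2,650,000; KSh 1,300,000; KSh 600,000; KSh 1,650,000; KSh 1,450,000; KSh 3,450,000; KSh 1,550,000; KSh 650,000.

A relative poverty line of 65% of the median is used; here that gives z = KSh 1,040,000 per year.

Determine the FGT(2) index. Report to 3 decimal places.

0.032

Below z: KSh 600,000, KSh 650,000 (q = 2 of N = 10).
Normalized shortfalls: (1040000−600000)/1040000 = 0.4231; (1040000−650000)/1040000 = 0.3750.
Squared: 0.1790; 0.1406.
Sum = 0.319619; P₂ = 0.319619 / 10 = 0.032.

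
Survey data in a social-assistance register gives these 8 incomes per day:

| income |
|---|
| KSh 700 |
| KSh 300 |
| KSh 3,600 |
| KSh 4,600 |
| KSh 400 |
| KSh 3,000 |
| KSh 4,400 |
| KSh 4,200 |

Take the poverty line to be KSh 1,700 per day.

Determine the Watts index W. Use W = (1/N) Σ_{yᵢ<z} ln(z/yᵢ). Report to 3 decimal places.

Poor units: KSh 300, KSh 400, KSh 700 (q = 3 of N = 8).
ln(z/y) terms: ln(1700/300) = 1.7346; ln(1700/400) = 1.4469; ln(1700/700) = 0.8873.
W = 4.068823 / 8 = 0.509.

0.509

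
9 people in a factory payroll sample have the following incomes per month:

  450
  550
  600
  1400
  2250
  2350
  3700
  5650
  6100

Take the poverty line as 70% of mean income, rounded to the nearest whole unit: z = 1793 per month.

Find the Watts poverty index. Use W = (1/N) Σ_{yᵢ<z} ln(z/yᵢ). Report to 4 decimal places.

Below z: 450, 550, 600, 1400 (q = 4 of N = 9).
Log shortfalls: ln(1793/450) = 1.3824; ln(1793/550) = 1.1817; ln(1793/600) = 1.0947; ln(1793/1400) = 0.2474.
W = 3.906259 / 9 = 0.4340.

0.4340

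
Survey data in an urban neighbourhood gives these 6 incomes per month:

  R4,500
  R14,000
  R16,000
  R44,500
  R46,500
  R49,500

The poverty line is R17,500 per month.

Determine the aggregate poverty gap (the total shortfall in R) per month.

Below z: R4,500, R14,000, R16,000 (q = 3 of N = 6).
Individual gaps: 17500−4500 = 13000; 17500−14000 = 3500; 17500−16000 = 1500.
Aggregate gap = R18,000.

R18,000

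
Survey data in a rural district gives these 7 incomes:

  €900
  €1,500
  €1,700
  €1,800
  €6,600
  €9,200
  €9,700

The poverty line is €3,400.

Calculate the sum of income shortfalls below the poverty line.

€7,700

Poor units: €900, €1,500, €1,700, €1,800 (q = 4 of N = 7).
Individual gaps: 3400−900 = 2500; 3400−1500 = 1900; 3400−1700 = 1700; 3400−1800 = 1600.
Aggregate gap = €7,700.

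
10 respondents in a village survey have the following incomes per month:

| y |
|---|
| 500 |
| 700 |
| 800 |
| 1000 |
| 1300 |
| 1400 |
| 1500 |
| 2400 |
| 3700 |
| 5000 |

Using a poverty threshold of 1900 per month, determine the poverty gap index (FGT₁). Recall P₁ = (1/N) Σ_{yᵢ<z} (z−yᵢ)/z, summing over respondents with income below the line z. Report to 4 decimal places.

0.3211

Poor units: 500, 700, 800, 1000, 1300, 1400, 1500 (q = 7 of N = 10).
Normalized shortfalls: (1900−500)/1900 = 0.7368; (1900−700)/1900 = 0.6316; (1900−800)/1900 = 0.5789; (1900−1000)/1900 = 0.4737; (1900−1300)/1900 = 0.3158; (1900−1400)/1900 = 0.2632; (1900−1500)/1900 = 0.2105.
Σ = 3.210526. Dividing by the full population N = 10 gives P₁ = 0.3211.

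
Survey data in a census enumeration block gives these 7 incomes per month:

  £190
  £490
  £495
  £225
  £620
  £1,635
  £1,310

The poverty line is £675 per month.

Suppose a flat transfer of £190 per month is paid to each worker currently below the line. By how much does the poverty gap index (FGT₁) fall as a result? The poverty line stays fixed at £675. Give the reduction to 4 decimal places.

0.1693

Before: below the line — £190, £225, £490, £495, £620; poverty gap index (FGT₁) = 0.286772.
After the £190 transfer: below the line — £380, £415; poverty gap index (FGT₁) = 0.117460.
Reduction = 0.286772 − 0.117460 = 0.1693.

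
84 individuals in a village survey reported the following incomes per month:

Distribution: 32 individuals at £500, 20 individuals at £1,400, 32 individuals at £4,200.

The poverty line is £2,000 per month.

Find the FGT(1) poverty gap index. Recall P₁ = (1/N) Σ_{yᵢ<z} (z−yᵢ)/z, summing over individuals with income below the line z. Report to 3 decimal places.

0.357

Below the line: 32×£500, 20×£1,400 (q = 52 of N = 84).
Gap ratios (z−y)/z: (2000−500)/2000 = 0.7500 (×32); (2000−1400)/2000 = 0.3000 (×20).
Σ = 30.000000. Dividing by the full population N = 84 gives P₁ = 0.357.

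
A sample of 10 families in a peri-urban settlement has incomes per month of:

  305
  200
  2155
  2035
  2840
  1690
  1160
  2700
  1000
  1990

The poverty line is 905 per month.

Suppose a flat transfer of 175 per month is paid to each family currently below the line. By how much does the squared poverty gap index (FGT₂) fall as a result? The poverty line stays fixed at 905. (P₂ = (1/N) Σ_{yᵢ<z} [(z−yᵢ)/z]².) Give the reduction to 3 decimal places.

0.048

Before: below the line — 200, 305; squared poverty gap index (FGT₂) = 0.10464.
After the 175 transfer: below the line — 375, 480; squared poverty gap index (FGT₂) = 0.05635.
Reduction = 0.10464 − 0.05635 = 0.048.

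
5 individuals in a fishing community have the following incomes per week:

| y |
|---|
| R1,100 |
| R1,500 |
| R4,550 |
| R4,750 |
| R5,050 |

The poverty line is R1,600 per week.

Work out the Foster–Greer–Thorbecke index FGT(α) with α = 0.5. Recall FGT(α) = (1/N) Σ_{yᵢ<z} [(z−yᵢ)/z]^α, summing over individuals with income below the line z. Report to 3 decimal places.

Incomes under z: R1,100, R1,500 (q = 2 of N = 5).
Relative gaps: (1600−1100)/1600 = 0.3125; (1600−1500)/1600 = 0.0625.
Raised to α = 0.5: 0.55902; 0.25000.
Sum = 0.809017; FGT(0.5) = 0.809017 / 5 = 0.162.

0.162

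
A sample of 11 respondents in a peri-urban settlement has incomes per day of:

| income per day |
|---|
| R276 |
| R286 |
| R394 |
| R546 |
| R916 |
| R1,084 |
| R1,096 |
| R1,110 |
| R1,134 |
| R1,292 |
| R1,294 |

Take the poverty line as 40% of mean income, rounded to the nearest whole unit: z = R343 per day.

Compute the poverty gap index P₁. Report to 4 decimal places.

Incomes under z: R276, R286 (q = 2 of N = 11).
Relative gaps: (343−276)/343 = 0.1953; (343−286)/343 = 0.1662.
Sum of shortfalls = 0.361516; P₁ averages over all N: 0.361516 / 11 = 0.0329.

0.0329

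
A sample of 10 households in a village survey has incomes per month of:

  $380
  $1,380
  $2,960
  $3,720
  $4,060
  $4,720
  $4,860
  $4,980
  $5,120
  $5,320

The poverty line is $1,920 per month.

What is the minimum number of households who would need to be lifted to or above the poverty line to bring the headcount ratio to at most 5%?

2

2 of the 10 households are poor, so H = 2/10 = 0.200.
A headcount ratio of at most 5% allows at most ⌊0.05 × 10⌋ = 0 poor households.
So at least 2 − 0 = 2 must be lifted.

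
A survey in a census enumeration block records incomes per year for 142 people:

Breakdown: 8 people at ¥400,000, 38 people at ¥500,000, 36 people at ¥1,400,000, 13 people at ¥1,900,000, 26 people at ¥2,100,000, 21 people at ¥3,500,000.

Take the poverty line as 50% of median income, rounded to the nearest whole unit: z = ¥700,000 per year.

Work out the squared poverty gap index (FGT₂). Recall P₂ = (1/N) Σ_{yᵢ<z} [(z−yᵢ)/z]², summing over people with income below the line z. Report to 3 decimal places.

Below the line: 8×¥400,000, 38×¥500,000 (q = 46 of N = 142).
Normalized shortfalls: (700000−400000)/700000 = 0.4286 (×8); (700000−500000)/700000 = 0.2857 (×38).
Squared: 0.1837 (×8); 0.0816 (×38).
Sum = 4.571429; P₂ = 4.571429 / 142 = 0.032.

0.032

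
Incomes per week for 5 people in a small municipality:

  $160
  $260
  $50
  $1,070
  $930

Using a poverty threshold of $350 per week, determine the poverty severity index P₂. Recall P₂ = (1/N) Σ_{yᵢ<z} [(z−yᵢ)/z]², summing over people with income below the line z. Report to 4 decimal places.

Incomes under z: $50, $160, $260 (q = 3 of N = 5).
Relative gaps: (350−50)/350 = 0.8571; (350−160)/350 = 0.5429; (350−260)/350 = 0.2571.
Squared: 0.7347; 0.2947; 0.0661.
Sum = 1.095510; P₂ = 1.095510 / 5 = 0.2191.

0.2191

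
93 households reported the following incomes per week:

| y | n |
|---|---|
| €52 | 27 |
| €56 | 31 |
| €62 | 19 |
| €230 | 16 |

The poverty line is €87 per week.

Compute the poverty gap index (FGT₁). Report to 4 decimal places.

Below z: 27×€52, 31×€56, 19×€62 (q = 77 of N = 93).
Normalized shortfalls: (87−52)/87 = 0.4023 (×27); (87−56)/87 = 0.3563 (×31); (87−62)/87 = 0.2874 (×19).
Σ = 27.367816. Dividing by the full population N = 93 gives P₁ = 0.2943.

0.2943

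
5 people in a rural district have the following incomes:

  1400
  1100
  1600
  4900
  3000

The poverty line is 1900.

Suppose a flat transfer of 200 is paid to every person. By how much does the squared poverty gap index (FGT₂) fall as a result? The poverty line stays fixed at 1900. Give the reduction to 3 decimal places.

0.029

Before: below the line — 1100, 1400, 1600; squared poverty gap index (FGT₂) = 0.05429.
After the 200 transfer: below the line — 1300, 1600, 1800; squared poverty gap index (FGT₂) = 0.02548.
Reduction = 0.05429 − 0.02548 = 0.029.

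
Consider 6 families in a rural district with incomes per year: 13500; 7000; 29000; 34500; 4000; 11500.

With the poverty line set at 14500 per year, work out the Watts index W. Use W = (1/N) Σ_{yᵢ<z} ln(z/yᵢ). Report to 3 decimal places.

Below the line: 4000, 7000, 11500, 13500 (q = 4 of N = 6).
ln(z/y) terms: ln(14500/4000) = 1.2879; ln(14500/7000) = 0.7282; ln(14500/11500) = 0.2318; ln(14500/13500) = 0.0715.
W = 2.319353 / 6 = 0.387.

0.387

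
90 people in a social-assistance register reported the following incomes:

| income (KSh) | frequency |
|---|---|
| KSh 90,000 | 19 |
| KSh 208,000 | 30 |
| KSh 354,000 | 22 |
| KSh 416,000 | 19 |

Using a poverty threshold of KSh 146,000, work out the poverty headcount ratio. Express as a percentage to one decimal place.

21.1%

19 of the 90 people have income below KSh 146,000.
H = 19/90 = 21.1%.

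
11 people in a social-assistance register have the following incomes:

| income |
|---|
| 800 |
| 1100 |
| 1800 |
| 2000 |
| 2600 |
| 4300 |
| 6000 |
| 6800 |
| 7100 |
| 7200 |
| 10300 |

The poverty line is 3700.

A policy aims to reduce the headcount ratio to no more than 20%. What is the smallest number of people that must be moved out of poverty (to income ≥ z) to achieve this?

3

Currently q = 5 of N = 11 are below the line (H = 0.455).
A headcount ratio of at most 20% allows at most ⌊0.20 × 11⌋ = 2 poor people.
So at least 5 − 2 = 3 must be lifted.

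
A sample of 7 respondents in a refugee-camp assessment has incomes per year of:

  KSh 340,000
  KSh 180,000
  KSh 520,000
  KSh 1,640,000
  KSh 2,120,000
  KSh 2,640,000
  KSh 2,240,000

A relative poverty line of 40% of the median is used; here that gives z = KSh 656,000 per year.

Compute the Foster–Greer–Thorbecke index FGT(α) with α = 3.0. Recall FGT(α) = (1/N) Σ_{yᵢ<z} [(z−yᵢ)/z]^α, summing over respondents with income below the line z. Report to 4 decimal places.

0.0718

Poor units: KSh 180,000, KSh 340,000, KSh 520,000 (q = 3 of N = 7).
Gap ratios (z−y)/z: (656000−180000)/656000 = 0.7256; (656000−340000)/656000 = 0.4817; (656000−520000)/656000 = 0.2073.
Raised to α = 3.0: 0.38204; 0.11178; 0.00891.
Sum = 0.502727; FGT(3.0) = 0.502727 / 7 = 0.0718.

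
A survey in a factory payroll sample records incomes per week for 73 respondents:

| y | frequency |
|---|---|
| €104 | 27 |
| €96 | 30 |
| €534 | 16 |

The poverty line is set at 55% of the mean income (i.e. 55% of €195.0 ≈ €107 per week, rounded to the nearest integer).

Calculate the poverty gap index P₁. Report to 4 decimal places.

0.0526

Poor units: 30×€96, 27×€104 (q = 57 of N = 73).
Normalized shortfalls: (107−96)/107 = 0.1028 (×30); (107−104)/107 = 0.0280 (×27).
Σ = 3.841121. Dividing by the full population N = 73 gives P₁ = 0.0526.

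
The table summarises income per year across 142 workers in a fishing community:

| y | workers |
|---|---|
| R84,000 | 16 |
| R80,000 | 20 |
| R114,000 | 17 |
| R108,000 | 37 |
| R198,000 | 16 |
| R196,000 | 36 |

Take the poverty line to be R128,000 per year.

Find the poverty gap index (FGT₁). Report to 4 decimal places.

0.1454

Below z: 20×R80,000, 16×R84,000, 37×R108,000, 17×R114,000 (q = 90 of N = 142).
Gap ratios (z−y)/z: (128000−80000)/128000 = 0.3750 (×20); (128000−84000)/128000 = 0.3438 (×16); (128000−108000)/128000 = 0.1562 (×37); (128000−114000)/128000 = 0.1094 (×17).
Sum of shortfalls = 20.640625; P₁ averages over all N: 20.640625 / 142 = 0.1454.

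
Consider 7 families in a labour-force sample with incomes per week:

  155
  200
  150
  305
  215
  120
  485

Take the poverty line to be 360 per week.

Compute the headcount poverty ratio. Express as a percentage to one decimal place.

6 of the 7 families have income below 360.
H = 6/7 = 85.7%.

85.7%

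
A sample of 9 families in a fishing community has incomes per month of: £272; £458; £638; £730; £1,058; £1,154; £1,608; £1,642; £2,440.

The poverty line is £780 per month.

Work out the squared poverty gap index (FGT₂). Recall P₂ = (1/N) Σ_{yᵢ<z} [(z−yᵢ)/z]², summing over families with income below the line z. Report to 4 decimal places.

0.0702

Incomes under z: £272, £458, £638, £730 (q = 4 of N = 9).
Relative gaps: (780−272)/780 = 0.6513; (780−458)/780 = 0.4128; (780−638)/780 = 0.1821; (780−730)/780 = 0.0641.
Squared: 0.4242; 0.1704; 0.0331; 0.0041.
Sum = 0.631841; P₂ = 0.631841 / 9 = 0.0702.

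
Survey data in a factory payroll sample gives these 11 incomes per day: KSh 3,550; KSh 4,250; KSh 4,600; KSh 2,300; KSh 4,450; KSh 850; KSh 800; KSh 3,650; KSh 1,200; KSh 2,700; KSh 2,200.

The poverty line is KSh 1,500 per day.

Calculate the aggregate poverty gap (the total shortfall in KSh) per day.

KSh 1,650

Below the line: KSh 800, KSh 850, KSh 1,200 (q = 3 of N = 11).
Individual gaps: 1500−800 = 700; 1500−850 = 650; 1500−1200 = 300.
Aggregate gap = KSh 1,650.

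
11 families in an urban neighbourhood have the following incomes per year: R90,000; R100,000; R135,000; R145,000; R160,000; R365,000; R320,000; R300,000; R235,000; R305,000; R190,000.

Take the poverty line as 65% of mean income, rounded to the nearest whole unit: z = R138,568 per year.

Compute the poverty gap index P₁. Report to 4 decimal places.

Below the line: R90,000, R100,000, R135,000 (q = 3 of N = 11).
Shortfall ratios: (138568−90000)/138568 = 0.3505; (138568−100000)/138568 = 0.2783; (138568−135000)/138568 = 0.0257.
Sum of shortfalls = 0.654581; P₁ averages over all N: 0.654581 / 11 = 0.0595.

0.0595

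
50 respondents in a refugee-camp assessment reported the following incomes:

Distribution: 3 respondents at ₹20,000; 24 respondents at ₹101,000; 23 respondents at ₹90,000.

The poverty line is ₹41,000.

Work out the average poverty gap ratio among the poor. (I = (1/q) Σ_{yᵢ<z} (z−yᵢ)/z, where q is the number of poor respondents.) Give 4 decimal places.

0.5122

Below the line: 3×₹20,000 (q = 3 of N = 50).
Shortfall ratios (z−y)/z: 0.5122 (×3); sum = 1.536585.
I averages over the q = 3 poor units only: 1.536585 / 3 = 0.5122.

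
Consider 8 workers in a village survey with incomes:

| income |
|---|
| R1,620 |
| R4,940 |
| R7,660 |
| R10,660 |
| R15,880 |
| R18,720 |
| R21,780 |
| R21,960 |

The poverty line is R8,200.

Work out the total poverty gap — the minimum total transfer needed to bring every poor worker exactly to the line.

Poor units: R1,620, R4,940, R7,660 (q = 3 of N = 8).
Individual gaps: 8200−1620 = 6580; 8200−4940 = 3260; 8200−7660 = 540.
Aggregate gap = R10,380.

R10,380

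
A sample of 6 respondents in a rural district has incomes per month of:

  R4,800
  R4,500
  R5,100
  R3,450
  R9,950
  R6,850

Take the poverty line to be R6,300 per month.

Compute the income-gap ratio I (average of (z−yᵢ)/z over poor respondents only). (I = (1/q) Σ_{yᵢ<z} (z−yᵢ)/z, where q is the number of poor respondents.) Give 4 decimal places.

Below the line: R3,450, R4,500, R4,800, R5,100 (q = 4 of N = 6).
Relative gaps: 0.4524, 0.2857, 0.2381, 0.1905; sum = 1.166667.
The income-gap ratio divides by q (the poor only): 1.166667 / 4 = 0.2917.

0.2917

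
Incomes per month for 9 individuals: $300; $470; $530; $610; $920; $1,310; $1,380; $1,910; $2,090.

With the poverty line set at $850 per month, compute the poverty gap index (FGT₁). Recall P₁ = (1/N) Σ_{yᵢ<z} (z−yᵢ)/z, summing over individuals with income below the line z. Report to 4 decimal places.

Below the line: $300, $470, $530, $610 (q = 4 of N = 9).
Shortfall ratios: (850−300)/850 = 0.6471; (850−470)/850 = 0.4471; (850−530)/850 = 0.3765; (850−610)/850 = 0.2824.
Σ = 1.752941. Dividing by the full population N = 9 gives P₁ = 0.1948.

0.1948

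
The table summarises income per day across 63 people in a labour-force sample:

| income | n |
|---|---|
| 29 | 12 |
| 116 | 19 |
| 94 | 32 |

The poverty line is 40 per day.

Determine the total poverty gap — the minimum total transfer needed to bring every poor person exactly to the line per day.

Incomes under z: 12×29 (q = 12 of N = 63).
Individual gaps: 12×(40−29) = 132.
Aggregate gap = 132.

132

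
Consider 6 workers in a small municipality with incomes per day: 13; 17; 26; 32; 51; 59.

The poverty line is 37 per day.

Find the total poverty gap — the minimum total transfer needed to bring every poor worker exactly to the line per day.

60

Incomes under z: 13, 17, 26, 32 (q = 4 of N = 6).
Individual gaps: 37−13 = 24; 37−17 = 20; 37−26 = 11; 37−32 = 5.
Aggregate gap = 60.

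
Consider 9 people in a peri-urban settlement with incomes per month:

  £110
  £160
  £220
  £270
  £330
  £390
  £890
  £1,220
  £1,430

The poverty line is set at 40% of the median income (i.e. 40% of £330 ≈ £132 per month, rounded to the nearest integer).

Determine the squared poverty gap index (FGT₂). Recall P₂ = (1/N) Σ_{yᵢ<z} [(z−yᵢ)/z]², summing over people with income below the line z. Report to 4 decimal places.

Incomes under z: £110 (q = 1 of N = 9).
Gap ratios (z−y)/z: (132−110)/132 = 0.1667.
Squared: 0.0278.
Sum = 0.027778; P₂ = 0.027778 / 9 = 0.0031.

0.0031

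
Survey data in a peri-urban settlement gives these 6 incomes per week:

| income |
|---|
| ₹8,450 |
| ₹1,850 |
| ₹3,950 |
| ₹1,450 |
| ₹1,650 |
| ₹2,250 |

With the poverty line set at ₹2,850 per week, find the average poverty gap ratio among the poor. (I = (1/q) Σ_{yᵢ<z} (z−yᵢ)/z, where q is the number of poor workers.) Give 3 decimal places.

0.368

Below z: ₹1,450, ₹1,650, ₹1,850, ₹2,250 (q = 4 of N = 6).
Shortfall ratios (z−y)/z: 0.4912, 0.4211, 0.3509, 0.2105; sum = 1.473684.
I averages over the q = 4 poor units only: 1.473684 / 4 = 0.368.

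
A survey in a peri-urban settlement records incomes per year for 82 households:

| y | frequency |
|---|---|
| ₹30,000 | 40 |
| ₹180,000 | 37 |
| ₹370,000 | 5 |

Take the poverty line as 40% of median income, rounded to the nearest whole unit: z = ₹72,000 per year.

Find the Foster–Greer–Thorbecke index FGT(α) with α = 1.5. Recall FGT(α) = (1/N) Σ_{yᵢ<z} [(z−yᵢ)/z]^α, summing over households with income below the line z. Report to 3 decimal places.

0.217

Below the line: 40×₹30,000 (q = 40 of N = 82).
Normalized shortfalls: (72000−30000)/72000 = 0.5833 (×40).
Raised to α = 1.5: 0.44553 (×40).
Sum = 17.821128; FGT(1.5) = 17.821128 / 82 = 0.217.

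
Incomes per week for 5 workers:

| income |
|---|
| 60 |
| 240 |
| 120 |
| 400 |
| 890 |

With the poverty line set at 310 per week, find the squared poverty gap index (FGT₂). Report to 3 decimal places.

0.215

Below z: 60, 120, 240 (q = 3 of N = 5).
Shortfall ratios: (310−60)/310 = 0.8065; (310−120)/310 = 0.6129; (310−240)/310 = 0.2258.
Squared: 0.6504; 0.3757; 0.0510.
Sum = 1.077003; P₂ = 1.077003 / 5 = 0.215.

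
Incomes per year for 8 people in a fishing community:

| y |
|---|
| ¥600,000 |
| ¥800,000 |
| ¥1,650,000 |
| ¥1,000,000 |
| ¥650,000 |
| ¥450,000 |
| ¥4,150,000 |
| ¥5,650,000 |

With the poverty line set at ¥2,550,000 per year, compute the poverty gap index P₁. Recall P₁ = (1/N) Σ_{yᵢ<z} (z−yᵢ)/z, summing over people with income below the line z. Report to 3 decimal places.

0.498

Below z: ¥450,000, ¥600,000, ¥650,000, ¥800,000, ¥1,000,000, ¥1,650,000 (q = 6 of N = 8).
Gap ratios (z−y)/z: (2550000−450000)/2550000 = 0.8235; (2550000−600000)/2550000 = 0.7647; (2550000−650000)/2550000 = 0.7451; (2550000−800000)/2550000 = 0.6863; (2550000−1000000)/2550000 = 0.6078; (2550000−1650000)/2550000 = 0.3529.
Σ = 3.980392. Dividing by the full population N = 8 gives P₁ = 0.498.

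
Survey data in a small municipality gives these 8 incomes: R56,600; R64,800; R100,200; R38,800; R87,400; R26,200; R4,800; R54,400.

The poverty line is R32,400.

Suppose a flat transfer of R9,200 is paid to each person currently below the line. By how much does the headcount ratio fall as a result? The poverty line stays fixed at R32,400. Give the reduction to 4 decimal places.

0.1250

Before: below the line — R4,800, R26,200; headcount ratio = 0.250000.
After the R9,200 transfer: below the line — R14,000; headcount ratio = 0.125000.
Reduction = 0.250000 − 0.125000 = 0.1250.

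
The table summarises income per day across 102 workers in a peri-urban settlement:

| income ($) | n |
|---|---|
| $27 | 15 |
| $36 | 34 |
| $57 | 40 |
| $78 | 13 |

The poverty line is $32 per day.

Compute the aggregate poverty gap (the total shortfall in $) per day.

Below z: 15×$27 (q = 15 of N = 102).
Individual gaps: 15×(32−27) = 75.
Aggregate gap = $75.

$75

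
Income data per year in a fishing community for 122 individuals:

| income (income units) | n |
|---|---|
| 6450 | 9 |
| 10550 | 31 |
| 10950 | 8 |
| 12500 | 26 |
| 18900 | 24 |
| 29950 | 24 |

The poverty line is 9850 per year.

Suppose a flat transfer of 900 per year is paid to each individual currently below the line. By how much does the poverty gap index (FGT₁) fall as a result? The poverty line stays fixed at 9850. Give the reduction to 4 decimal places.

0.0067

Before: below the line — 9×6450; poverty gap index (FGT₁) = 0.025464.
After the 900 transfer: below the line — 9×7350; poverty gap index (FGT₁) = 0.018723.
Reduction = 0.025464 − 0.018723 = 0.0067.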